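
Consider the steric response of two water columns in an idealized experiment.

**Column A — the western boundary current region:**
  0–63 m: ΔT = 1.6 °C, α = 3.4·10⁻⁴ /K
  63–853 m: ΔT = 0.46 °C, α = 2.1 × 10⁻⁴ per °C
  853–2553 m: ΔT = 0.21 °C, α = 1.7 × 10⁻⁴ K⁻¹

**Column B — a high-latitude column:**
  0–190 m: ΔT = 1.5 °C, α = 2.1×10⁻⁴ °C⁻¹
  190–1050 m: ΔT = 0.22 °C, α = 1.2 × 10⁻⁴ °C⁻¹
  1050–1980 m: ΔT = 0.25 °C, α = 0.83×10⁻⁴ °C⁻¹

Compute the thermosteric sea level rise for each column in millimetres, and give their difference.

Δh_A ≈ 171 mm, Δh_B ≈ 102 mm; difference ≈ 69.4 mm

A 1.6 × 3.4×10⁻⁴ × 63 = 0.034272 m
A Layer 2: 2.1×10⁻⁴ × 790 × 0.46 = 0.076314 m
A Layer 3: 0.21 × 1700 × 1.7×10⁻⁴ = 0.06069 m
A total: 0.171276 m
B 2.1×10⁻⁴ × 190 × 1.5 = 0.05985 m
B Layer 2: 0.22 × 1.2×10⁻⁴ × 860 = 0.022704 m
B 0.83×10⁻⁴ × 930 × 0.25 = 0.0192975 m
B total: 0.1018515 m
Difference: 0.171276 − 0.1018515 = 0.0694245 m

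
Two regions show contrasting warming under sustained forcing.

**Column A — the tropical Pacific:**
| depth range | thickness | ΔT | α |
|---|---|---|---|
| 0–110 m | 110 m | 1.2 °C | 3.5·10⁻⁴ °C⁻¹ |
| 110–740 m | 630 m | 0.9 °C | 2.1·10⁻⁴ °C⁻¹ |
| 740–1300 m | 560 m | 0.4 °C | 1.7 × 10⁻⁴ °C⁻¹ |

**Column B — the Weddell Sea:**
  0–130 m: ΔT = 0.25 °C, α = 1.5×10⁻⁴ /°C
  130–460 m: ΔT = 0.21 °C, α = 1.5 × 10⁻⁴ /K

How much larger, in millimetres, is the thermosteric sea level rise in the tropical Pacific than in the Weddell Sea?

A 0–110 m: 3.5×10⁻⁴ × 110 × 1.2 = 0.04620 m
A 110–740 m: 630 × 2.1×10⁻⁴ × 0.9 = 0.11907 m
A 740–1300 m: 0.4 × 1.7×10⁻⁴ × 560 = 0.03808 m
A total: 0.20335 m
B 1.5×10⁻⁴ × 0.25 × 130 = 0.004875 m
B 130–460 m: 1.5×10⁻⁴ × 0.21 × 330 = 0.010395 m
B total: 0.01527 m
Difference: 0.20335 − 0.01527 = 0.18808 m

188 mm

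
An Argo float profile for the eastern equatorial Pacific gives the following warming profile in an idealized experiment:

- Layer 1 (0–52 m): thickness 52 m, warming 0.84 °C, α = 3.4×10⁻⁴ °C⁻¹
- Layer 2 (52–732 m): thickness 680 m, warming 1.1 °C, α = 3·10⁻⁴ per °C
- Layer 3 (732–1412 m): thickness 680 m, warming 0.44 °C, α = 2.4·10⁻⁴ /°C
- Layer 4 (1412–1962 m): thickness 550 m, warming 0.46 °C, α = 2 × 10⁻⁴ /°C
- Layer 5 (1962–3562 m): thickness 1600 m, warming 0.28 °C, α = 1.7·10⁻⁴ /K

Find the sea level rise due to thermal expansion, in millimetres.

438 mm

52 × 0.84 × 3.4×10⁻⁴ = 0.0148512 m
680 × 3×10⁻⁴ × 1.1 = 0.22440 m
732–1412 m: 680 × 0.44 × 2.4×10⁻⁴ = 0.071808 m
1412–1962 m: 550 × 0.46 × 2×10⁻⁴ = 0.05060 m
Layer 5: 1600 × 0.28 × 1.7×10⁻⁴ = 0.07616 m
Δh = 0.0148512 + 0.22440 + 0.071808 + 0.05060 + 0.07616 = 0.4378192 m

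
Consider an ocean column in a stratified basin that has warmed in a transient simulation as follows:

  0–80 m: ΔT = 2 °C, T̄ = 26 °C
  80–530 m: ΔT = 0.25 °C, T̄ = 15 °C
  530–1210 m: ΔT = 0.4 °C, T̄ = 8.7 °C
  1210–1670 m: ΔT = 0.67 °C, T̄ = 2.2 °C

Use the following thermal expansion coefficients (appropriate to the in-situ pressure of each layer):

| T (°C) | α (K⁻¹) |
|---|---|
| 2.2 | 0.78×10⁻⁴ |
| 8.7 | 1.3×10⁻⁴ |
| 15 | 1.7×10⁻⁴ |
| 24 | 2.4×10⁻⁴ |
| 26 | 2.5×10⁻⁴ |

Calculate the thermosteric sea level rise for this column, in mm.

120 mm

Layer 1 at 26 °C → α = 2.5×10⁻⁴ K⁻¹
Layer 2 at 15 °C → α = 1.7×10⁻⁴ K⁻¹
Layer 3 at 8.7 °C → α = 1.3×10⁻⁴ K⁻¹
Layer 4 at 2.2 °C → α = 0.78×10⁻⁴ K⁻¹
0–80 m: 80 × 2 × 2.5×10⁻⁴ = 0.04000 m
80–530 m: 450 × 1.7×10⁻⁴ × 0.25 = 0.019125 m
0.4 × 680 × 1.3×10⁻⁴ = 0.03536 m
Layer 4: 0.67 × 460 × 0.78×10⁻⁴ = 0.0240396 m
Δh = 0.04000 + 0.019125 + 0.03536 + 0.0240396 = 0.1185246 m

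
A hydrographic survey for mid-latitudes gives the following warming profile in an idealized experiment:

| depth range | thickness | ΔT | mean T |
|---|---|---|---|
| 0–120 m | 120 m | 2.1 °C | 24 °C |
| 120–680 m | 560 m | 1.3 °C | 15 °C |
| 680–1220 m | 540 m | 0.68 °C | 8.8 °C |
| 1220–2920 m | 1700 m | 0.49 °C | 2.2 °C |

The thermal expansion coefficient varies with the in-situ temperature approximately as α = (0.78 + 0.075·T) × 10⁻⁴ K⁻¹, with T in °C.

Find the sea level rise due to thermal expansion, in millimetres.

Layer 1: α = (0.78 + 0.075×24)×10⁻⁴ = 2.58×10⁻⁴ K⁻¹
Layer 2: α = (0.78 + 0.075×15)×10⁻⁴ = 1.905×10⁻⁴ K⁻¹
Layer 3: α = (0.78 + 0.075×8.8)×10⁻⁴ = 1.44×10⁻⁴ K⁻¹
Layer 4: α = (0.78 + 0.075×2.2)×10⁻⁴ = 0.945×10⁻⁴ K⁻¹
2.1 × 2.58×10⁻⁴ × 120 = 0.065016 m
120–680 m: 1.905×10⁻⁴ × 1.3 × 560 = 0.138684 m
680–1220 m: 1.44×10⁻⁴ × 540 × 0.68 = 0.0528768 m
Layer 4: 0.49 × 1700 × 0.945×10⁻⁴ = 0.0787185 m
Δh = 0.065016 + 0.138684 + 0.0528768 + 0.0787185 = 0.3352953 m

Δh = 335 mm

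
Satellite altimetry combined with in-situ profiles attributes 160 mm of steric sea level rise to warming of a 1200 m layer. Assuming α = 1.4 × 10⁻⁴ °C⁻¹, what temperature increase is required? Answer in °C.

ΔT = Δh/(αH) = 0.16 / (1.4×10⁻⁴ × 1200) ≈ 0.9524 °C

about 0.95 °C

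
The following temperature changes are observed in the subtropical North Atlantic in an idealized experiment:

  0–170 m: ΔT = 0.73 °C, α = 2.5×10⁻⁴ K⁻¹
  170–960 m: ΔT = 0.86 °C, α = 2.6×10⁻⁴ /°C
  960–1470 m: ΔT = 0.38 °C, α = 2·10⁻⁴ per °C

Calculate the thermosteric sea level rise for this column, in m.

170 × 0.73 × 2.5×10⁻⁴ = 0.031025 m
0.86 × 790 × 2.6×10⁻⁴ = 0.176644 m
0.38 × 510 × 2×10⁻⁴ = 0.03876 m
Δh = 0.031025 + 0.176644 + 0.03876 = 0.246429 m ≈ 0.25 m

0.25 m of thermosteric rise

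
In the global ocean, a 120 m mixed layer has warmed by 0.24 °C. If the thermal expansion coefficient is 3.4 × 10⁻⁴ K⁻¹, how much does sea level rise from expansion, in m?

Δh = αΔT·H = 3.4×10⁻⁴ × 0.24 × 120 = 0.009792 m

Δh ≈ 0.00979 m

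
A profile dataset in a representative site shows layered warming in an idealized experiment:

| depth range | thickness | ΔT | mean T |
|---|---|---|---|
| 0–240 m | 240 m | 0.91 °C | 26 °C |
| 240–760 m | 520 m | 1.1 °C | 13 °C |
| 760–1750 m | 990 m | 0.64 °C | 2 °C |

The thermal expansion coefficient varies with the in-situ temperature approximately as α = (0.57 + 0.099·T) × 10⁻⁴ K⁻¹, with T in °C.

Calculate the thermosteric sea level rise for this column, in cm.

Layer 1: α = (0.57 + 0.099×26)×10⁻⁴ = 3.144×10⁻⁴ K⁻¹
Layer 2: α = (0.57 + 0.099×13)×10⁻⁴ = 1.857×10⁻⁴ K⁻¹
Layer 3: α = (0.57 + 0.099×2)×10⁻⁴ = 0.768×10⁻⁴ K⁻¹
0–240 m: 240 × 0.91 × 3.144×10⁻⁴ = 0.06866496 m
1.857×10⁻⁴ × 520 × 1.1 = 0.1062204 m
Layer 3: 990 × 0.64 × 0.768×10⁻⁴ = 0.04866048 m
Δh = 0.06866496 + 0.1062204 + 0.04866048 = 0.22354584 m ≈ 22.4 cm

22.4 cm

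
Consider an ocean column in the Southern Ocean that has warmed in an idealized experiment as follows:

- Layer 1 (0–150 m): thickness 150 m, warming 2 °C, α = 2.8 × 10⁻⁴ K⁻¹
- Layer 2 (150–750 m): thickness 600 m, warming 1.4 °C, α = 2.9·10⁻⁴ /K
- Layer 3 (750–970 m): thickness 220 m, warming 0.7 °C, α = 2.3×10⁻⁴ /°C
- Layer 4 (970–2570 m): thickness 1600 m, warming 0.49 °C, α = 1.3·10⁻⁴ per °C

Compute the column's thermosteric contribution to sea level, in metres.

Layer 1: 150 × 2 × 2.8×10⁻⁴ = 0.08400 m
Layer 2: 1.4 × 600 × 2.9×10⁻⁴ = 0.24360 m
2.3×10⁻⁴ × 0.7 × 220 = 0.03542 m
1600 × 0.49 × 1.3×10⁻⁴ = 0.10192 m
Δh = 0.08400 + 0.24360 + 0.03542 + 0.10192 = 0.46494 m

Δh ≈ 0.465 m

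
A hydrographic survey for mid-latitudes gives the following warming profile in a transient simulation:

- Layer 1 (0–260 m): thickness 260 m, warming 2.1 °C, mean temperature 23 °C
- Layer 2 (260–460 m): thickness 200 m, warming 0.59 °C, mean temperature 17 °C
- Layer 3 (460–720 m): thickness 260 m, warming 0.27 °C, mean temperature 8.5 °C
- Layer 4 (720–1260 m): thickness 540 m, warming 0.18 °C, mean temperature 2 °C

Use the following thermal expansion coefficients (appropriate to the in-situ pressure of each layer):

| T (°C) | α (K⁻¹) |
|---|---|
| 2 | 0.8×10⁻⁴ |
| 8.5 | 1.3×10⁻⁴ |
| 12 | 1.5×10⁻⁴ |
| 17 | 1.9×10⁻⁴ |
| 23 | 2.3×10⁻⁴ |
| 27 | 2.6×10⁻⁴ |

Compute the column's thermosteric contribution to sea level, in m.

0.165 m of thermosteric rise

Layer 1 at 23 °C → α = 2.3×10⁻⁴ K⁻¹
Layer 2 at 17 °C → α = 1.9×10⁻⁴ K⁻¹
Layer 3 at 8.5 °C → α = 1.3×10⁻⁴ K⁻¹
Layer 4 at 2 °C → α = 0.8×10⁻⁴ K⁻¹
0–260 m: 2.1 × 2.3×10⁻⁴ × 260 = 0.12558 m
Layer 2: 200 × 0.59 × 1.9×10⁻⁴ = 0.02242 m
Layer 3: 260 × 0.27 × 1.3×10⁻⁴ = 0.009126 m
540 × 0.8×10⁻⁴ × 0.18 = 0.007776 m
Δh = 0.12558 + 0.02242 + 0.009126 + 0.007776 = 0.164902 m ≈ 0.165 m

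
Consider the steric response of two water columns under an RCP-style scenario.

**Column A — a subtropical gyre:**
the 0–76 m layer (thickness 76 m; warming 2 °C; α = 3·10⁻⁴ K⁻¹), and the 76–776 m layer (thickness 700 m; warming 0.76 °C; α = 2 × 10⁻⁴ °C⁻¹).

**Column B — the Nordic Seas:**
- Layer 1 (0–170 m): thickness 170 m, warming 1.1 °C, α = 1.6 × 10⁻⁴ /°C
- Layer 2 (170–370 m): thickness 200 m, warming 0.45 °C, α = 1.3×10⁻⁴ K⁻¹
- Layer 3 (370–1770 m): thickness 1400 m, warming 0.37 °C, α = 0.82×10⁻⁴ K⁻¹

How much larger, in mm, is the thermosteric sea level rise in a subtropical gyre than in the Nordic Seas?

A 0–76 m: 3×10⁻⁴ × 76 × 2 = 0.04560 m
A Layer 2: 700 × 2×10⁻⁴ × 0.76 = 0.10640 m
A total: 0.15200 m
B Layer 1: 1.1 × 1.6×10⁻⁴ × 170 = 0.02992 m
B 200 × 0.45 × 1.3×10⁻⁴ = 0.01170 m
B Layer 3: 0.37 × 0.82×10⁻⁴ × 1400 = 0.042476 m
B total: 0.084096 m
Difference: 0.15200 − 0.084096 = 0.067904 m

67.9 mm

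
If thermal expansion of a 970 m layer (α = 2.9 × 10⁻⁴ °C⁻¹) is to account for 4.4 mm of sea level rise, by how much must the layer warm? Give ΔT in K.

about 0.016 K

ΔT = Δh/(αH) = 0.0044 / (2.9×10⁻⁴ × 970) ≈ 0.01564 K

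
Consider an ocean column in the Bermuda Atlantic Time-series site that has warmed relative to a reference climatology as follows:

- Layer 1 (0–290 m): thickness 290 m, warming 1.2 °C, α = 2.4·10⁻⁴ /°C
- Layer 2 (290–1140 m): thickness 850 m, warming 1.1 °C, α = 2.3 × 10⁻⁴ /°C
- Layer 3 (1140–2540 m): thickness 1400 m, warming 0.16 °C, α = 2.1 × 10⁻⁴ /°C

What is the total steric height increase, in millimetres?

about 346 mm

Layer 1: 290 × 1.2 × 2.4×10⁻⁴ = 0.08352 m
Layer 2: 2.3×10⁻⁴ × 1.1 × 850 = 0.21505 m
1140–2540 m: 0.16 × 2.1×10⁻⁴ × 1400 = 0.04704 m
Δh = 0.08352 + 0.21505 + 0.04704 = 0.34561 m ≈ 346 mm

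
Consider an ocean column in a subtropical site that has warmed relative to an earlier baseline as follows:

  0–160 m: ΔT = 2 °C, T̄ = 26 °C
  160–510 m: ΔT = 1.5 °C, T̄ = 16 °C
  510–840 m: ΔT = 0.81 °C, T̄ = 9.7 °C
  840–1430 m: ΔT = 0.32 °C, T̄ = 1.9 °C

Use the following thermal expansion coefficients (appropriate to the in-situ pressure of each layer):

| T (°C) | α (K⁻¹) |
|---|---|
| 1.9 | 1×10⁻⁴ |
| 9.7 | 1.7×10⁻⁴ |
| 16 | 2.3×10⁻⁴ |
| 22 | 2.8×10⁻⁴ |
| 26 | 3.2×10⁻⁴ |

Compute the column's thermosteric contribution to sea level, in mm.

Layer 1 at 26 °C → α = 3.2×10⁻⁴ K⁻¹
Layer 2 at 16 °C → α = 2.3×10⁻⁴ K⁻¹
Layer 3 at 9.7 °C → α = 1.7×10⁻⁴ K⁻¹
Layer 4 at 1.9 °C → α = 1×10⁻⁴ K⁻¹
Layer 1: 3.2×10⁻⁴ × 2 × 160 = 0.10240 m
1.5 × 350 × 2.3×10⁻⁴ = 0.12075 m
510–840 m: 330 × 1.7×10⁻⁴ × 0.81 = 0.045441 m
Layer 4: 590 × 0.32 × 1×10⁻⁴ = 0.01888 m
Δh = 0.10240 + 0.12075 + 0.045441 + 0.01888 = 0.287471 m ≈ 287 mm

287 mm of thermosteric rise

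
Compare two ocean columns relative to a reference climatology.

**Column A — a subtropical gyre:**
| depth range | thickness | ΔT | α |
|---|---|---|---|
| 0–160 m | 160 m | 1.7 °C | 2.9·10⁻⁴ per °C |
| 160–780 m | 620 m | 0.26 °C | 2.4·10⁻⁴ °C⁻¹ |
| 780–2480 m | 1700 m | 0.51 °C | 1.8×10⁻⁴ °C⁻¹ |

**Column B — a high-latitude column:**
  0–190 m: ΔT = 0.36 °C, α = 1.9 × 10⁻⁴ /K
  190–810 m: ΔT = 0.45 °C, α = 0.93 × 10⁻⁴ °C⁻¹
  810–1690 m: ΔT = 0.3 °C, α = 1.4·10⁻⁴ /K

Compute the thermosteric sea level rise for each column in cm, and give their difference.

A Layer 1: 2.9×10⁻⁴ × 1.7 × 160 = 0.07888 m
A 160–780 m: 0.26 × 2.4×10⁻⁴ × 620 = 0.038688 m
A 780–2480 m: 0.51 × 1700 × 1.8×10⁻⁴ = 0.15606 m
A total: 0.273628 m
B Layer 1: 1.9×10⁻⁴ × 0.36 × 190 = 0.012996 m
B 0.45 × 620 × 0.93×10⁻⁴ = 0.025947 m
B 0.3 × 880 × 1.4×10⁻⁴ = 0.03696 m
B total: 0.075903 m
Difference: 0.273628 − 0.075903 = 0.197725 m

A: 27.4 cm; B: 7.59 cm; difference 19.8 cm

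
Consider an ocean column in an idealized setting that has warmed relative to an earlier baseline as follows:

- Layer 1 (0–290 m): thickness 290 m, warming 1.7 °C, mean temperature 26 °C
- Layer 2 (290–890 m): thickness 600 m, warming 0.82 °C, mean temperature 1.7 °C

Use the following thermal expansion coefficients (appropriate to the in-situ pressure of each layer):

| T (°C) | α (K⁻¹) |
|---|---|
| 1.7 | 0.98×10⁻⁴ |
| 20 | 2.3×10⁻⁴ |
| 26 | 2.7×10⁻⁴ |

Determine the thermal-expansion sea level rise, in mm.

Δh ≈ 181 mm

Layer 1 at 26 °C → α = 2.7×10⁻⁴ K⁻¹
Layer 2 at 1.7 °C → α = 0.98×10⁻⁴ K⁻¹
Layer 1: 290 × 1.7 × 2.7×10⁻⁴ = 0.13311 m
0.82 × 0.98×10⁻⁴ × 600 = 0.048216 m
Δh = 0.13311 + 0.048216 = 0.181326 m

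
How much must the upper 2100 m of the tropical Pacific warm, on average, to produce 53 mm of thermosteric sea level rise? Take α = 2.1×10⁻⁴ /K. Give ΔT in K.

0.120 K

ΔT = Δh/(αH) = 0.053 / (2.1×10⁻⁴ × 2100) ≈ 0.1202 K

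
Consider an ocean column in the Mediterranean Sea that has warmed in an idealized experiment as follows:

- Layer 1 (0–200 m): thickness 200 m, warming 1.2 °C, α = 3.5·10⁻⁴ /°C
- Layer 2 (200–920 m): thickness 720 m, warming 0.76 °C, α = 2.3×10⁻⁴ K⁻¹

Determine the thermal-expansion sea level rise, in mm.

Layer 1: 3.5×10⁻⁴ × 1.2 × 200 = 0.08400 m
Layer 2: 0.76 × 720 × 2.3×10⁻⁴ = 0.125856 m
Δh = 0.08400 + 0.125856 = 0.209856 m

Δh ≈ 210 mm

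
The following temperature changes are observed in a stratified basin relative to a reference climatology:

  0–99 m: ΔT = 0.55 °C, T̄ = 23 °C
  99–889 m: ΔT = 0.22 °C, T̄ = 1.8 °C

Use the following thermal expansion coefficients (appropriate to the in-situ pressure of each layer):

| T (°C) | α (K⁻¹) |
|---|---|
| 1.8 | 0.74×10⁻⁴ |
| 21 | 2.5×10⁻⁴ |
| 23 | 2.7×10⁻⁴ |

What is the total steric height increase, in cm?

Δh ≈ 2.76 cm

Layer 1 at 23 °C → α = 2.7×10⁻⁴ K⁻¹
Layer 2 at 1.8 °C → α = 0.74×10⁻⁴ K⁻¹
0–99 m: 0.55 × 2.7×10⁻⁴ × 99 = 0.0147015 m
99–889 m: 0.74×10⁻⁴ × 790 × 0.22 = 0.0128612 m
Δh = 0.0147015 + 0.0128612 = 0.0275627 m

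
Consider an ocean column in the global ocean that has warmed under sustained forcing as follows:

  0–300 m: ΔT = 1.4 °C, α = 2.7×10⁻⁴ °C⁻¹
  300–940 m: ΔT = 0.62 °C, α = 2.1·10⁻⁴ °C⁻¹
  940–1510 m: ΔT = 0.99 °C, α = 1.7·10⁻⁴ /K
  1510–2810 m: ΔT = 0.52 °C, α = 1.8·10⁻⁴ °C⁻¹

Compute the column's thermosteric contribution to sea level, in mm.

Δh = 410 mm

300 × 2.7×10⁻⁴ × 1.4 = 0.11340 m
Layer 2: 640 × 0.62 × 2.1×10⁻⁴ = 0.083328 m
570 × 0.99 × 1.7×10⁻⁴ = 0.095931 m
1510–2810 m: 1300 × 0.52 × 1.8×10⁻⁴ = 0.12168 m
Δh = 0.11340 + 0.083328 + 0.095931 + 0.12168 = 0.414339 m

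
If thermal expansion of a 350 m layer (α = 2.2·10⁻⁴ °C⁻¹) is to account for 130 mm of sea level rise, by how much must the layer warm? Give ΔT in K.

about 1.69 K

ΔT = Δh/(αH) = 0.13 / (2.2×10⁻⁴ × 350) ≈ 1.688 K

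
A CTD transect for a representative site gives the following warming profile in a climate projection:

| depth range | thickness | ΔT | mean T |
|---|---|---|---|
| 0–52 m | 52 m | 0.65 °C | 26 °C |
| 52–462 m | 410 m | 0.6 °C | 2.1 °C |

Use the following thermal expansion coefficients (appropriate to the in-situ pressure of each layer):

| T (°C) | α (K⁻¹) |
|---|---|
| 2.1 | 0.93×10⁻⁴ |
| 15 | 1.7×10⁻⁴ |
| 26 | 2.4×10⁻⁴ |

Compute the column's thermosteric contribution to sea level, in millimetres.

Δh ≈ 31 mm

Layer 1 at 26 °C → α = 2.4×10⁻⁴ K⁻¹
Layer 2 at 2.1 °C → α = 0.93×10⁻⁴ K⁻¹
0.65 × 52 × 2.4×10⁻⁴ = 0.008112 m
Layer 2: 0.93×10⁻⁴ × 0.6 × 410 = 0.022878 m
Δh = 0.008112 + 0.022878 = 0.03099 m ≈ 31 mm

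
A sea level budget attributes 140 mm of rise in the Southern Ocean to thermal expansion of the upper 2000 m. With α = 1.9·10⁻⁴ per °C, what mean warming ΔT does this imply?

0.368 K

ΔT = Δh/(αH) = 0.14 / (1.9×10⁻⁴ × 2000) ≈ 0.3684 K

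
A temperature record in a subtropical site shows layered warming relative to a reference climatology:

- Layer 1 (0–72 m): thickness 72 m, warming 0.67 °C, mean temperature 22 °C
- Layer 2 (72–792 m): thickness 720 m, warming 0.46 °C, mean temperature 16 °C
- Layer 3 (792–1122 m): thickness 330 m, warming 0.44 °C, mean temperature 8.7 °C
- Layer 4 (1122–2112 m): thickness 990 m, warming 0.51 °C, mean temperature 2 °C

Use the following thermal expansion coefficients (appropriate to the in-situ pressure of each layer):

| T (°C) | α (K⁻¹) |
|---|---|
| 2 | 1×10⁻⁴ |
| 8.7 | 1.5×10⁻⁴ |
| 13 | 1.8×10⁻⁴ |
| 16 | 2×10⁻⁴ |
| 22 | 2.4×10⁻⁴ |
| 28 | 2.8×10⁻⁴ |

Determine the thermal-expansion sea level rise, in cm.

Layer 1 at 22 °C → α = 2.4×10⁻⁴ K⁻¹
Layer 2 at 16 °C → α = 2×10⁻⁴ K⁻¹
Layer 3 at 8.7 °C → α = 1.5×10⁻⁴ K⁻¹
Layer 4 at 2 °C → α = 1×10⁻⁴ K⁻¹
0–72 m: 72 × 0.67 × 2.4×10⁻⁴ = 0.0115776 m
0.46 × 2×10⁻⁴ × 720 = 0.06624 m
792–1122 m: 330 × 1.5×10⁻⁴ × 0.44 = 0.02178 m
990 × 0.51 × 1×10⁻⁴ = 0.05049 m
Δh = 0.0115776 + 0.06624 + 0.02178 + 0.05049 = 0.1500876 m ≈ 15.0 cm

Δh = 15.0 cm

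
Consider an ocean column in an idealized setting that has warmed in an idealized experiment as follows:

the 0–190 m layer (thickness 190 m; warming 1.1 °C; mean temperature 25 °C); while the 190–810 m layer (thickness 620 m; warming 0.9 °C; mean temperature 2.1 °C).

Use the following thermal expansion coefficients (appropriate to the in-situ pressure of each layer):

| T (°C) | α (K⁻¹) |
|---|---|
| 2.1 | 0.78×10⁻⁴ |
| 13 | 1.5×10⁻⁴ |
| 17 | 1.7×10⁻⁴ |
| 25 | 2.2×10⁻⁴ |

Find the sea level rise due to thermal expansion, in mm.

Δh = 89.5 mm

Layer 1 at 25 °C → α = 2.2×10⁻⁴ K⁻¹
Layer 2 at 2.1 °C → α = 0.78×10⁻⁴ K⁻¹
2.2×10⁻⁴ × 190 × 1.1 = 0.04598 m
190–810 m: 620 × 0.78×10⁻⁴ × 0.9 = 0.043524 m
Δh = 0.04598 + 0.043524 = 0.089504 m ≈ 89.5 mm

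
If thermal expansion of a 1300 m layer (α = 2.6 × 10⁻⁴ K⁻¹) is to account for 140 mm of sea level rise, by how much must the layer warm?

ΔT = Δh/(αH) = 0.14 / (2.6×10⁻⁴ × 1300) ≈ 0.4142 °C

about 0.414 °C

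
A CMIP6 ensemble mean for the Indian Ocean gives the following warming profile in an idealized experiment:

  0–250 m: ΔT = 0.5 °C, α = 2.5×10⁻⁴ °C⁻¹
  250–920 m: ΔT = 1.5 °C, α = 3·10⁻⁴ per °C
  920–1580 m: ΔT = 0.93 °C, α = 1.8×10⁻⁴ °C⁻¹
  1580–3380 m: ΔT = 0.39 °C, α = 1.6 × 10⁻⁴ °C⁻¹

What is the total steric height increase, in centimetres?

55.6 cm

0–250 m: 250 × 2.5×10⁻⁴ × 0.5 = 0.03125 m
Layer 2: 1.5 × 3×10⁻⁴ × 670 = 0.30150 m
660 × 0.93 × 1.8×10⁻⁴ = 0.110484 m
Layer 4: 1.6×10⁻⁴ × 1800 × 0.39 = 0.11232 m
Δh = 0.03125 + 0.30150 + 0.110484 + 0.11232 = 0.555554 m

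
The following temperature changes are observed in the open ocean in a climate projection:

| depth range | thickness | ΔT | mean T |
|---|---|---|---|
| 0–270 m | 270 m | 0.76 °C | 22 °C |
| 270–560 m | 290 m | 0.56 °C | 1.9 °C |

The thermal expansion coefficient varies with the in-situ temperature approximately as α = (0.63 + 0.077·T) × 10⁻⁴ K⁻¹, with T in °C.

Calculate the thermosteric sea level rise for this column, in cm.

about 6.03 cm

Layer 1: α = (0.63 + 0.077×22)×10⁻⁴ = 2.324×10⁻⁴ K⁻¹
Layer 2: α = (0.63 + 0.077×1.9)×10⁻⁴ = 0.7763×10⁻⁴ K⁻¹
0–270 m: 270 × 0.76 × 2.324×10⁻⁴ = 0.04768848 m
270–560 m: 0.56 × 290 × 0.7763×10⁻⁴ = 0.012607112 m
Δh = 0.04768848 + 0.012607112 = 0.060295592 m ≈ 6.03 cm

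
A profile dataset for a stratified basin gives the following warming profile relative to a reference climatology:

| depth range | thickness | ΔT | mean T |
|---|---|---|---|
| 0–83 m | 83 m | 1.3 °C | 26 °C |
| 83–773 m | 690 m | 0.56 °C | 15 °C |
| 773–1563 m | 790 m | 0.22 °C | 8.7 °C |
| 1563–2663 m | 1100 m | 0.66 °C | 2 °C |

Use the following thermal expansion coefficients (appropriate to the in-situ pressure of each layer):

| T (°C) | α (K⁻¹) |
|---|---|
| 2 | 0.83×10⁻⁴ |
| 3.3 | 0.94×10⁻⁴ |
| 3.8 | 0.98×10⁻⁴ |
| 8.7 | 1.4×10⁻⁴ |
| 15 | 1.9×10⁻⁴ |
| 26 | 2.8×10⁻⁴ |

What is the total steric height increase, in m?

0.188 m of thermosteric rise

Layer 1 at 26 °C → α = 2.8×10⁻⁴ K⁻¹
Layer 2 at 15 °C → α = 1.9×10⁻⁴ K⁻¹
Layer 3 at 8.7 °C → α = 1.4×10⁻⁴ K⁻¹
Layer 4 at 2 °C → α = 0.83×10⁻⁴ K⁻¹
Layer 1: 2.8×10⁻⁴ × 1.3 × 83 = 0.030212 m
Layer 2: 0.56 × 690 × 1.9×10⁻⁴ = 0.073416 m
773–1563 m: 0.22 × 1.4×10⁻⁴ × 790 = 0.024332 m
1563–2663 m: 0.83×10⁻⁴ × 0.66 × 1100 = 0.060258 m
Δh = 0.030212 + 0.073416 + 0.024332 + 0.060258 = 0.188218 m ≈ 0.188 m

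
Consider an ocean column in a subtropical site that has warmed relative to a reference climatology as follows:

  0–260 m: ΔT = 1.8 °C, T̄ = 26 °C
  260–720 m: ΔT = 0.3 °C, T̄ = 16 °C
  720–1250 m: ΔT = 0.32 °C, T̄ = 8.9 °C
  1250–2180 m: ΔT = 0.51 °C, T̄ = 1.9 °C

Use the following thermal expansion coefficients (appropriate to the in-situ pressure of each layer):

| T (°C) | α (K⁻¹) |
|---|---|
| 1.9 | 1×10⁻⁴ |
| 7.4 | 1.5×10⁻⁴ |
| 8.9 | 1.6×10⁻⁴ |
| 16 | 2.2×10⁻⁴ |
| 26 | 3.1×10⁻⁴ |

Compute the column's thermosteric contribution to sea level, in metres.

0.250 m

Layer 1 at 26 °C → α = 3.1×10⁻⁴ K⁻¹
Layer 2 at 16 °C → α = 2.2×10⁻⁴ K⁻¹
Layer 3 at 8.9 °C → α = 1.6×10⁻⁴ K⁻¹
Layer 4 at 1.9 °C → α = 1×10⁻⁴ K⁻¹
0–260 m: 1.8 × 3.1×10⁻⁴ × 260 = 0.14508 m
Layer 2: 0.3 × 460 × 2.2×10⁻⁴ = 0.03036 m
720–1250 m: 1.6×10⁻⁴ × 530 × 0.32 = 0.027136 m
1250–2180 m: 1×10⁻⁴ × 930 × 0.51 = 0.04743 m
Δh = 0.14508 + 0.03036 + 0.027136 + 0.04743 = 0.250006 m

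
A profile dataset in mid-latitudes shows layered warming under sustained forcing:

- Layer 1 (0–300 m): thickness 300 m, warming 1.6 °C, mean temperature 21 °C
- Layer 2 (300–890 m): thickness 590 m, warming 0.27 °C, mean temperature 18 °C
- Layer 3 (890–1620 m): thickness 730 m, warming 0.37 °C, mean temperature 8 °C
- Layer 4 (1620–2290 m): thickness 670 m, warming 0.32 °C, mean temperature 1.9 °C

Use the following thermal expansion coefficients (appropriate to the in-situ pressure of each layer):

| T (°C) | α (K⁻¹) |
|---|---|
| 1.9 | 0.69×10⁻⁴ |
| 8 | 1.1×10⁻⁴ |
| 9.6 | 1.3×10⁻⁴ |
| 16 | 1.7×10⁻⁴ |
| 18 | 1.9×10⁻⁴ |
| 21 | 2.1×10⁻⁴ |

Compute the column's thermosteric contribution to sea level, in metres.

Δh ≈ 0.18 m

Layer 1 at 21 °C → α = 2.1×10⁻⁴ K⁻¹
Layer 2 at 18 °C → α = 1.9×10⁻⁴ K⁻¹
Layer 3 at 8 °C → α = 1.1×10⁻⁴ K⁻¹
Layer 4 at 1.9 °C → α = 0.69×10⁻⁴ K⁻¹
1.6 × 300 × 2.1×10⁻⁴ = 0.10080 m
590 × 1.9×10⁻⁴ × 0.27 = 0.030267 m
1.1×10⁻⁴ × 730 × 0.37 = 0.029711 m
1620–2290 m: 0.69×10⁻⁴ × 670 × 0.32 = 0.0147936 m
Δh = 0.10080 + 0.030267 + 0.029711 + 0.0147936 = 0.1755716 m ≈ 0.18 m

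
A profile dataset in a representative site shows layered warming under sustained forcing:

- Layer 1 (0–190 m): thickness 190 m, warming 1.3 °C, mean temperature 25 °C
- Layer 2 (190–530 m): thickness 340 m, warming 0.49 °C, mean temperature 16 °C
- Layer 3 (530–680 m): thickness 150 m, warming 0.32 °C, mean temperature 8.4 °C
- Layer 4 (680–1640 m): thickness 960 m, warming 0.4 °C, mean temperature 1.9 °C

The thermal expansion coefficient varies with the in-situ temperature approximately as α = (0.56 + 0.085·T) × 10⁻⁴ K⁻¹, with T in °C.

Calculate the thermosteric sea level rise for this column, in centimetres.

about 13 cm

Layer 1: α = (0.56 + 0.085×25)×10⁻⁴ = 2.685×10⁻⁴ K⁻¹
Layer 2: α = (0.56 + 0.085×16)×10⁻⁴ = 1.92×10⁻⁴ K⁻¹
Layer 3: α = (0.56 + 0.085×8.4)×10⁻⁴ = 1.274×10⁻⁴ K⁻¹
Layer 4: α = (0.56 + 0.085×1.9)×10⁻⁴ = 0.7215×10⁻⁴ K⁻¹
Layer 1: 1.3 × 2.685×10⁻⁴ × 190 = 0.0663195 m
190–530 m: 340 × 0.49 × 1.92×10⁻⁴ = 0.0319872 m
150 × 0.32 × 1.274×10⁻⁴ = 0.0061152 m
680–1640 m: 0.4 × 960 × 0.7215×10⁻⁴ = 0.0277056 m
Δh = 0.0663195 + 0.0319872 + 0.0061152 + 0.0277056 = 0.1321275 m ≈ 13 cm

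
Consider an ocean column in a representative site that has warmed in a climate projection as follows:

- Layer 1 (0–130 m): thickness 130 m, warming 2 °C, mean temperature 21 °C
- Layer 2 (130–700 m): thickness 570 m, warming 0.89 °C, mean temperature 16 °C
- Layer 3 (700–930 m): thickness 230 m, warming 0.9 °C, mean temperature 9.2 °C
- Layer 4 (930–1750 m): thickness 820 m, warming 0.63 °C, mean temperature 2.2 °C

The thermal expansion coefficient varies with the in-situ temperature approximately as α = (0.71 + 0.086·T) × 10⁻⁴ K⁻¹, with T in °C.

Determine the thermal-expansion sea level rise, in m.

Δh = 0.249 m

Layer 1: α = (0.71 + 0.086×21)×10⁻⁴ = 2.516×10⁻⁴ K⁻¹
Layer 2: α = (0.71 + 0.086×16)×10⁻⁴ = 2.086×10⁻⁴ K⁻¹
Layer 3: α = (0.71 + 0.086×9.2)×10⁻⁴ = 1.5012×10⁻⁴ K⁻¹
Layer 4: α = (0.71 + 0.086×2.2)×10⁻⁴ = 0.8992×10⁻⁴ K⁻¹
0–130 m: 2 × 2.516×10⁻⁴ × 130 = 0.065416 m
Layer 2: 570 × 2.086×10⁻⁴ × 0.89 = 0.10582278 m
Layer 3: 230 × 0.9 × 1.5012×10⁻⁴ = 0.03107484 m
930–1750 m: 0.63 × 0.8992×10⁻⁴ × 820 = 0.046452672 m
Δh = 0.065416 + 0.10582278 + 0.03107484 + 0.046452672 = 0.248766292 m ≈ 0.249 m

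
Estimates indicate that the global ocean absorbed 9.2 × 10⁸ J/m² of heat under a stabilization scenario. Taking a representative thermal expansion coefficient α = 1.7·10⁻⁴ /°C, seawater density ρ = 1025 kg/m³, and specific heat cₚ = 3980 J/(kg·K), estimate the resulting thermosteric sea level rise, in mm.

Δh = αQ/(ρcₚ) = 1.7×10⁻⁴ × 9.2×10⁸ / (1025 × 3980) ≈ 0.038338 m

Δh ≈ 38.3 mm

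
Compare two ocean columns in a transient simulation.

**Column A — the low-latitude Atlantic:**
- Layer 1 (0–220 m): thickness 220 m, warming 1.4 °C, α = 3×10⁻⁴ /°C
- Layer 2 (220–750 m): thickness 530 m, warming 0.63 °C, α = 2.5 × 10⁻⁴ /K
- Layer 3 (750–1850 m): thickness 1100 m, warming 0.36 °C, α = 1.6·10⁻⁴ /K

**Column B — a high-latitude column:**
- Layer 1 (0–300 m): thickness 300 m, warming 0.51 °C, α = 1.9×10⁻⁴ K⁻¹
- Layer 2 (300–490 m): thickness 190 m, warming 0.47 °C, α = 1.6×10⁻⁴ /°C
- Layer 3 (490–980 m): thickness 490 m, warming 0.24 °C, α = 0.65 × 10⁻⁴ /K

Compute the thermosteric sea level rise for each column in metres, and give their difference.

A 220 × 3×10⁻⁴ × 1.4 = 0.09240 m
A Layer 2: 0.63 × 2.5×10⁻⁴ × 530 = 0.083475 m
A 1100 × 0.36 × 1.6×10⁻⁴ = 0.06336 m
A total: 0.239235 m
B Layer 1: 300 × 0.51 × 1.9×10⁻⁴ = 0.02907 m
B 0.47 × 190 × 1.6×10⁻⁴ = 0.014288 m
B 490 × 0.24 × 0.65×10⁻⁴ = 0.007644 m
B total: 0.051002 m
Difference: 0.239235 − 0.051002 = 0.188233 m

A: 0.24 m; B: 0.051 m; difference 0.19 m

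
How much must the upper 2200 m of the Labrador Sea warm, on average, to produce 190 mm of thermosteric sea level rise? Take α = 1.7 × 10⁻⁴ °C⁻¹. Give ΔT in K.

ΔT ≈ 0.508 K

ΔT = Δh/(αH) = 0.19 / (1.7×10⁻⁴ × 2200) ≈ 0.5080 K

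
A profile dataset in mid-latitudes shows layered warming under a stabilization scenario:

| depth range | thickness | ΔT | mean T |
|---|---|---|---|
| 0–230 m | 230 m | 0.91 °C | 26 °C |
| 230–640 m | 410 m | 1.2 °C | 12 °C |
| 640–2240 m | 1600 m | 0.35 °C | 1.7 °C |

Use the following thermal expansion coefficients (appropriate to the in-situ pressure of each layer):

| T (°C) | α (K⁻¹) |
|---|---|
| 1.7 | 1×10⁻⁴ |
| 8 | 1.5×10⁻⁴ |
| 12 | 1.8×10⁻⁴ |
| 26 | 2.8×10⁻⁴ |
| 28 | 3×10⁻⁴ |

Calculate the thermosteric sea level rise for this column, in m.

Layer 1 at 26 °C → α = 2.8×10⁻⁴ K⁻¹
Layer 2 at 12 °C → α = 1.8×10⁻⁴ K⁻¹
Layer 3 at 1.7 °C → α = 1×10⁻⁴ K⁻¹
0–230 m: 2.8×10⁻⁴ × 230 × 0.91 = 0.058604 m
1.2 × 1.8×10⁻⁴ × 410 = 0.08856 m
Layer 3: 0.35 × 1600 × 1×10⁻⁴ = 0.05600 m
Δh = 0.058604 + 0.08856 + 0.05600 = 0.203164 m

about 0.20 m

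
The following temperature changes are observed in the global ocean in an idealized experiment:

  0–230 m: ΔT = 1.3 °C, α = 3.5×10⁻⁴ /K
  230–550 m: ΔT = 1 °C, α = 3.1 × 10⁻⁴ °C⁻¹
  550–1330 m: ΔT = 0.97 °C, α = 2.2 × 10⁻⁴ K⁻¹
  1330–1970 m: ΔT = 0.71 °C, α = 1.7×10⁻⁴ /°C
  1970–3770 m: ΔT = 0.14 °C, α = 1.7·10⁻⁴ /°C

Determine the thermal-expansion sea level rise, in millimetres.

Δh = 490 mm

0–230 m: 230 × 3.5×10⁻⁴ × 1.3 = 0.10465 m
230–550 m: 3.1×10⁻⁴ × 320 × 1 = 0.09920 m
550–1330 m: 780 × 0.97 × 2.2×10⁻⁴ = 0.166452 m
1330–1970 m: 640 × 1.7×10⁻⁴ × 0.71 = 0.077248 m
1970–3770 m: 0.14 × 1800 × 1.7×10⁻⁴ = 0.04284 m
Δh = 0.10465 + 0.09920 + 0.166452 + 0.077248 + 0.04284 = 0.49039 m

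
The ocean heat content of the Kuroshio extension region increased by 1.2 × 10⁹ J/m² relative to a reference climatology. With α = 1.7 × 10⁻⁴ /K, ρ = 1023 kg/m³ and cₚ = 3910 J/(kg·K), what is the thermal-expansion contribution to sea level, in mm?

51 mm

Δh = αQ/(ρcₚ) = 1.7×10⁻⁴ × 1.2×10⁹ / (1023 × 3910) ≈ 0.051001 m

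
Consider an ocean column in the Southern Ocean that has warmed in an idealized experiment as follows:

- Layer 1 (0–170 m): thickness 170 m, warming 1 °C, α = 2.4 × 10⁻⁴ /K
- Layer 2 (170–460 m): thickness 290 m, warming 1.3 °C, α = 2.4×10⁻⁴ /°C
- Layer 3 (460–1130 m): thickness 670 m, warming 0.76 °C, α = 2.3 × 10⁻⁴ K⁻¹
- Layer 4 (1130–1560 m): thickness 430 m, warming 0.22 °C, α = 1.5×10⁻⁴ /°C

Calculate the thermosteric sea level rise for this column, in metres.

about 0.26 m

Layer 1: 170 × 1 × 2.4×10⁻⁴ = 0.04080 m
1.3 × 290 × 2.4×10⁻⁴ = 0.09048 m
Layer 3: 670 × 0.76 × 2.3×10⁻⁴ = 0.117116 m
430 × 0.22 × 1.5×10⁻⁴ = 0.01419 m
Δh = 0.04080 + 0.09048 + 0.117116 + 0.01419 = 0.262586 m ≈ 0.26 m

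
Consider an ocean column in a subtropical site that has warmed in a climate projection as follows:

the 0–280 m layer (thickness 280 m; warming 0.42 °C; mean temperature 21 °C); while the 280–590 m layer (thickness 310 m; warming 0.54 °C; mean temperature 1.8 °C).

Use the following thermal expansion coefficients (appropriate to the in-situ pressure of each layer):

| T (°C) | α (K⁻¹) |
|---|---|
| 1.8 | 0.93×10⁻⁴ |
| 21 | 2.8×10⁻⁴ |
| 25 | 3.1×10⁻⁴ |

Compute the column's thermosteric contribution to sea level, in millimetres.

Layer 1 at 21 °C → α = 2.8×10⁻⁴ K⁻¹
Layer 2 at 1.8 °C → α = 0.93×10⁻⁴ K⁻¹
Layer 1: 2.8×10⁻⁴ × 280 × 0.42 = 0.032928 m
280–590 m: 310 × 0.54 × 0.93×10⁻⁴ = 0.0155682 m
Δh = 0.032928 + 0.0155682 = 0.0484962 m

Δh = 48.5 mm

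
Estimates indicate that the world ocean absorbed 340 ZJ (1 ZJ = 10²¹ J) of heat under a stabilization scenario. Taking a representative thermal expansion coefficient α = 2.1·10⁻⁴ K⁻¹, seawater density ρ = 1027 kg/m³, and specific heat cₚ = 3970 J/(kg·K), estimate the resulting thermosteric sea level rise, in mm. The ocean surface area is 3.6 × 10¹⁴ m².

48.6 mm of thermosteric rise

Per unit area: Q = 340×10²¹ / (3.6×10¹⁴) ≈ 9.444×10⁸ J/m²
Δh = αQ/(ρcₚ) = 2.1×10⁻⁴ × 9.444×10⁸ / (1027 × 3970) ≈ 0.048642 m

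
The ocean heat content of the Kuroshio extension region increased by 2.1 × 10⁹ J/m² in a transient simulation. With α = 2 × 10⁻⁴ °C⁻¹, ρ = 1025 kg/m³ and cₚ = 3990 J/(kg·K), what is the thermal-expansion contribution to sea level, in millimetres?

Δh = αQ/(ρcₚ) = 2×10⁻⁴ × 2.1×10⁹ / (1025 × 3990) ≈ 0.10270 m

about 103 mm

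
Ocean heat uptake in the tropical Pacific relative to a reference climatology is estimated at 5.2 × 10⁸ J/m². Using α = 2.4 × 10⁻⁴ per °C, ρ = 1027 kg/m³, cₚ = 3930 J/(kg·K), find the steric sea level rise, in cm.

Δh = αQ/(ρcₚ) = 2.4×10⁻⁴ × 5.2×10⁸ / (1027 × 3930) ≈ 0.030921 m

about 3.09 cm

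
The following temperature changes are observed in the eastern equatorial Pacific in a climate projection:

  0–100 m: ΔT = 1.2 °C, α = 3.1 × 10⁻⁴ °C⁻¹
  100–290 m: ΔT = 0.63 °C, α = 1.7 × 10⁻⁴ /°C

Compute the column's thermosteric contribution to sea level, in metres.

0.0575 m of thermosteric rise

0–100 m: 100 × 1.2 × 3.1×10⁻⁴ = 0.03720 m
Layer 2: 1.7×10⁻⁴ × 0.63 × 190 = 0.020349 m
Δh = 0.03720 + 0.020349 = 0.057549 m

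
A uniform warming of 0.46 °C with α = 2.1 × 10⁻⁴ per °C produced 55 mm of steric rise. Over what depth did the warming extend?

569 m

H = Δh/(αΔT) = 0.055 / (2.1×10⁻⁴ × 0.46) ≈ 569.4 m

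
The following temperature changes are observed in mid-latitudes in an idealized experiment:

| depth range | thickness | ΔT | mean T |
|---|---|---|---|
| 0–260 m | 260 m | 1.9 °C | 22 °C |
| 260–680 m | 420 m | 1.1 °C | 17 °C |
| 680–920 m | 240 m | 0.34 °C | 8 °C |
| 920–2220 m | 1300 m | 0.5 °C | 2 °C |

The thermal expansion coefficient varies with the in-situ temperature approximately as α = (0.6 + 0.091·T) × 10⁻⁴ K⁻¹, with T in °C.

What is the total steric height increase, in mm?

Layer 1: α = (0.6 + 0.091×22)×10⁻⁴ = 2.602×10⁻⁴ K⁻¹
Layer 2: α = (0.6 + 0.091×17)×10⁻⁴ = 2.147×10⁻⁴ K⁻¹
Layer 3: α = (0.6 + 0.091×8)×10⁻⁴ = 1.328×10⁻⁴ K⁻¹
Layer 4: α = (0.6 + 0.091×2)×10⁻⁴ = 0.782×10⁻⁴ K⁻¹
0–260 m: 260 × 1.9 × 2.602×10⁻⁴ = 0.1285388 m
2.147×10⁻⁴ × 1.1 × 420 = 0.0991914 m
Layer 3: 1.328×10⁻⁴ × 240 × 0.34 = 0.01083648 m
Layer 4: 0.5 × 1300 × 0.782×10⁻⁴ = 0.05083 m
Δh = 0.1285388 + 0.0991914 + 0.01083648 + 0.05083 = 0.28939668 m ≈ 289 mm

about 289 mm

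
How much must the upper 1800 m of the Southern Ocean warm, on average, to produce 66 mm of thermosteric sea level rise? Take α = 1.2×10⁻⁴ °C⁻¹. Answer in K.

ΔT ≈ 0.306 K

ΔT = Δh/(αH) = 0.066 / (1.2×10⁻⁴ × 1800) ≈ 0.3056 K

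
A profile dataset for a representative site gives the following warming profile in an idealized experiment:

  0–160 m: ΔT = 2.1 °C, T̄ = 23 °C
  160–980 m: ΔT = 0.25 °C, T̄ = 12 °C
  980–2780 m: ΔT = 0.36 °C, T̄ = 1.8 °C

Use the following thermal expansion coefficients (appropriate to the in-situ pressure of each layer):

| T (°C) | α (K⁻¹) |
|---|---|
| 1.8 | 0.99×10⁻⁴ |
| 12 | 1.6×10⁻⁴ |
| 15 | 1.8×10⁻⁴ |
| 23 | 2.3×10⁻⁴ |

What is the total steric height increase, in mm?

Layer 1 at 23 °C → α = 2.3×10⁻⁴ K⁻¹
Layer 2 at 12 °C → α = 1.6×10⁻⁴ K⁻¹
Layer 3 at 1.8 °C → α = 0.99×10⁻⁴ K⁻¹
0–160 m: 2.3×10⁻⁴ × 2.1 × 160 = 0.07728 m
0.25 × 1.6×10⁻⁴ × 820 = 0.03280 m
0.36 × 1800 × 0.99×10⁻⁴ = 0.064152 m
Δh = 0.07728 + 0.03280 + 0.064152 = 0.174232 m ≈ 174 mm

Δh ≈ 174 mm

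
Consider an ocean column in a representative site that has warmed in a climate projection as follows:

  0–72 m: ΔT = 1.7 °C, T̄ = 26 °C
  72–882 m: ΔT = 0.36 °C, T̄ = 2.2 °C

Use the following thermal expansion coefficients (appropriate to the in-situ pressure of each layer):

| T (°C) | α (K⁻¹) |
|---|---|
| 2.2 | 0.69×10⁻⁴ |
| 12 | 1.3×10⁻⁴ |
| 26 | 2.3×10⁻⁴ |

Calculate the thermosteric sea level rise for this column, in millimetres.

about 48.3 mm

Layer 1 at 26 °C → α = 2.3×10⁻⁴ K⁻¹
Layer 2 at 2.2 °C → α = 0.69×10⁻⁴ K⁻¹
2.3×10⁻⁴ × 72 × 1.7 = 0.028152 m
72–882 m: 810 × 0.69×10⁻⁴ × 0.36 = 0.0201204 m
Δh = 0.028152 + 0.0201204 = 0.0482724 m ≈ 48.3 mm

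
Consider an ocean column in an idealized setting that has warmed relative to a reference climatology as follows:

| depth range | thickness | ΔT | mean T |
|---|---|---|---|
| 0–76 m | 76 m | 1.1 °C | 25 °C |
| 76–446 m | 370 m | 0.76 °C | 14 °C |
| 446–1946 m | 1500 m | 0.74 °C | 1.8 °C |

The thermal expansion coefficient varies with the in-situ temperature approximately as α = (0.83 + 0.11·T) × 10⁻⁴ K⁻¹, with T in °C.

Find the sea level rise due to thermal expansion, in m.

about 0.211 m

Layer 1: α = (0.83 + 0.11×25)×10⁻⁴ = 3.58×10⁻⁴ K⁻¹
Layer 2: α = (0.83 + 0.11×14)×10⁻⁴ = 2.37×10⁻⁴ K⁻¹
Layer 3: α = (0.83 + 0.11×1.8)×10⁻⁴ = 1.028×10⁻⁴ K⁻¹
76 × 3.58×10⁻⁴ × 1.1 = 0.0299288 m
370 × 0.76 × 2.37×10⁻⁴ = 0.0666444 m
1500 × 0.74 × 1.028×10⁻⁴ = 0.114108 m
Δh = 0.0299288 + 0.0666444 + 0.114108 = 0.2106812 m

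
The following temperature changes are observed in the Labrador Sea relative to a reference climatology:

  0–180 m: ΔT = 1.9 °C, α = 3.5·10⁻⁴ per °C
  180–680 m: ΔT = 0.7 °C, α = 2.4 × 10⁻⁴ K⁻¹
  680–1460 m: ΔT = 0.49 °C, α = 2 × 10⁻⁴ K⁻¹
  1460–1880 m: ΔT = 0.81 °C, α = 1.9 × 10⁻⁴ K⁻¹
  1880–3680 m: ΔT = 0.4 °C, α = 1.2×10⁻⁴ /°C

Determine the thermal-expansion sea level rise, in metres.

about 0.431 m

0–180 m: 180 × 3.5×10⁻⁴ × 1.9 = 0.11970 m
0.7 × 500 × 2.4×10⁻⁴ = 0.08400 m
Layer 3: 2×10⁻⁴ × 780 × 0.49 = 0.07644 m
0.81 × 1.9×10⁻⁴ × 420 = 0.064638 m
1880–3680 m: 1.2×10⁻⁴ × 0.4 × 1800 = 0.08640 m
Δh = 0.11970 + 0.08400 + 0.07644 + 0.064638 + 0.08640 = 0.431178 m ≈ 0.431 m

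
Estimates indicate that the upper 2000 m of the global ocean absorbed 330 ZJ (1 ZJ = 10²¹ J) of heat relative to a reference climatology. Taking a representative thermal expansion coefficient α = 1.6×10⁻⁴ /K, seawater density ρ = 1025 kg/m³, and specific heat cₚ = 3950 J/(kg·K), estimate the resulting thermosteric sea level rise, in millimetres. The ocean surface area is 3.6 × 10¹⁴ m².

36.2 mm

Per unit area: Q = 330×10²¹ / (3.6×10¹⁴) ≈ 9.167×10⁸ J/m²
Δh = αQ/(ρcₚ) = 1.6×10⁻⁴ × 9.167×10⁸ / (1025 × 3950) ≈ 0.036226 m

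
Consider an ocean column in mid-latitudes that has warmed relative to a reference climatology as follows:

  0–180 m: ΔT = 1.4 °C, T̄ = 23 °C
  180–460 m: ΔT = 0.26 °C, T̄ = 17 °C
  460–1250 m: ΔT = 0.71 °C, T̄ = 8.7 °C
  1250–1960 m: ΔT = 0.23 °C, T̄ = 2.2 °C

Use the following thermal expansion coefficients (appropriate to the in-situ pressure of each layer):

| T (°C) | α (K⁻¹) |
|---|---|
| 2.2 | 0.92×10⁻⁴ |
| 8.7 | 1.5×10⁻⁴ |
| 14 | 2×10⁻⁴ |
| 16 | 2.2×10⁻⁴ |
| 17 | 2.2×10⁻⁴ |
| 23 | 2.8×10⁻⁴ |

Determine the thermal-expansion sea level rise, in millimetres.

about 190 mm

Layer 1 at 23 °C → α = 2.8×10⁻⁴ K⁻¹
Layer 2 at 17 °C → α = 2.2×10⁻⁴ K⁻¹
Layer 3 at 8.7 °C → α = 1.5×10⁻⁴ K⁻¹
Layer 4 at 2.2 °C → α = 0.92×10⁻⁴ K⁻¹
Layer 1: 180 × 2.8×10⁻⁴ × 1.4 = 0.07056 m
180–460 m: 0.26 × 2.2×10⁻⁴ × 280 = 0.016016 m
790 × 1.5×10⁻⁴ × 0.71 = 0.084135 m
1250–1960 m: 710 × 0.92×10⁻⁴ × 0.23 = 0.0150236 m
Δh = 0.07056 + 0.016016 + 0.084135 + 0.0150236 = 0.1857346 m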